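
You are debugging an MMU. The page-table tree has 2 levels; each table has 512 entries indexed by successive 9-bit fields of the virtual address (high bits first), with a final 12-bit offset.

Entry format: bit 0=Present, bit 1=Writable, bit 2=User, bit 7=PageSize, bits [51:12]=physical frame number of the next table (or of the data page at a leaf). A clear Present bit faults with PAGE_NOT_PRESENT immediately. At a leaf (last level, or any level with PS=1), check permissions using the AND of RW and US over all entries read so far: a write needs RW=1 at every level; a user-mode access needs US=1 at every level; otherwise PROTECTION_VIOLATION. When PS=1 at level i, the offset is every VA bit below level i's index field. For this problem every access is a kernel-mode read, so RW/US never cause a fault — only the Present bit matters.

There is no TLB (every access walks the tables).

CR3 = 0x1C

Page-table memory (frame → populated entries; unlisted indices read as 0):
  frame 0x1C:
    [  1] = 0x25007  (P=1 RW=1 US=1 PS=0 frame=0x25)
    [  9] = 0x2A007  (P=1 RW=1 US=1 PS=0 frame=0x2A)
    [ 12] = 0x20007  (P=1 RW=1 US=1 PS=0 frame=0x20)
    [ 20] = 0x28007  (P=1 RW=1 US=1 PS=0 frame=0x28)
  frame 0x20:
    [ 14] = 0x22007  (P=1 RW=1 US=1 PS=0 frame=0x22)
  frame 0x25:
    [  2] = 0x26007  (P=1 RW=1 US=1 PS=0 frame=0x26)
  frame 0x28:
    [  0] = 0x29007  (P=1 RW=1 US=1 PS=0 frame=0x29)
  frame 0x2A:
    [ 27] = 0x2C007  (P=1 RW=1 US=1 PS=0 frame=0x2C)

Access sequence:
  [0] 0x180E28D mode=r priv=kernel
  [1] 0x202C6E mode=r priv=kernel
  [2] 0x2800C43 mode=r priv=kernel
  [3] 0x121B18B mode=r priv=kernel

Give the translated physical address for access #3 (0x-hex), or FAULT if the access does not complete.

Per-access translation:
#0 VA=0x180E28D (r,kernel):
  lvl0: tbl 0x1C, slot 12 ⇒ 0x20007 (P1/RW1/US1/PS0)
  lvl1: tbl 0x20, slot 14 ⇒ 0x22007 (P1/RW1/US1/PS0)
  ⇒ phys 0x2228D  [2 reads]
#1 VA=0x202C6E (r,kernel):
  lvl0: tbl 0x1C, slot 1 ⇒ 0x25007 (P1/RW1/US1/PS0)
  lvl1: tbl 0x25, slot 2 ⇒ 0x26007 (P1/RW1/US1/PS0)
  ⇒ phys 0x26C6E  [2 reads]
#2 VA=0x2800C43 (r,kernel):
  lvl0: tbl 0x1C, slot 20 ⇒ 0x28007 (P1/RW1/US1/PS0)
  lvl1: tbl 0x28, slot 0 ⇒ 0x29007 (P1/RW1/US1/PS0)
  ⇒ phys 0x29C43  [2 reads]
#3 VA=0x121B18B (r,kernel):
  lvl0: tbl 0x1C, slot 9 ⇒ 0x2A007 (P1/RW1/US1/PS0)
  lvl1: tbl 0x2A, slot 27 ⇒ 0x2C007 (P1/RW1/US1/PS0)
  ⇒ phys 0x2C18B  [2 reads]

Access #3 PA: 0x2C18B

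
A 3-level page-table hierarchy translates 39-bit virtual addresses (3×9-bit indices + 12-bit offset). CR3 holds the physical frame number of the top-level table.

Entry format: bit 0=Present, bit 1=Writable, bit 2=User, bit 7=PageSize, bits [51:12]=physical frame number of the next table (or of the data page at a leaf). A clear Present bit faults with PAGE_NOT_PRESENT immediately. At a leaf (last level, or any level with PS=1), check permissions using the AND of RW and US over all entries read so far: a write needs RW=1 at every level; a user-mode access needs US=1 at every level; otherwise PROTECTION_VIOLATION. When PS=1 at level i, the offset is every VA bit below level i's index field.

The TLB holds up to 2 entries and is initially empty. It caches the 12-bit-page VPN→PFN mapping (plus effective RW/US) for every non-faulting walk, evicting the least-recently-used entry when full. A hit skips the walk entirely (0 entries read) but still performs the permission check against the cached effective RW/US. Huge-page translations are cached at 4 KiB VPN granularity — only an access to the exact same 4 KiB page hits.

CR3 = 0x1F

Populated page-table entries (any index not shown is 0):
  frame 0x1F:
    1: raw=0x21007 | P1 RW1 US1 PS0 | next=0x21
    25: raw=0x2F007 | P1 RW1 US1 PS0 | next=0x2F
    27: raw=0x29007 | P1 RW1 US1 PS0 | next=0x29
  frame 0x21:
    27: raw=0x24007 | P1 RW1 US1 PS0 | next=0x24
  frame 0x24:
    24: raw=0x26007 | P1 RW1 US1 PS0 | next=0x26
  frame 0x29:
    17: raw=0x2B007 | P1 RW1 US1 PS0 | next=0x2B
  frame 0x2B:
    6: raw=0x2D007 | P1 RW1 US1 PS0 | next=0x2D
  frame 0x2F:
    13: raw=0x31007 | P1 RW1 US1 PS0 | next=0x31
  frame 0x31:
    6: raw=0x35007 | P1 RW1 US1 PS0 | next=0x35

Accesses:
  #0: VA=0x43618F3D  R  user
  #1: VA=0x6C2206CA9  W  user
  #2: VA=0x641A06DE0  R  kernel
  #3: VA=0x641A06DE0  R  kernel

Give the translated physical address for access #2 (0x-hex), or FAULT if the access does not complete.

Per-access translation:
#0 VA=0x43618F3D (r,user):
  L0: frame=0x1F idx=1 entry=0x21007 [P=1 RW=1 US=1 PS=0]
  L1: frame=0x21 idx=27 entry=0x24007 [P=1 RW=1 US=1 PS=0]
  L2: frame=0x24 idx=24 entry=0x26007 [P=1 RW=1 US=1 PS=0]
  → PA=0x26F3D  (3 entries read)
#1 VA=0x6C2206CA9 (w,user):
  L0: frame=0x1F idx=27 entry=0x29007 [P=1 RW=1 US=1 PS=0]
  L1: frame=0x29 idx=17 entry=0x2B007 [P=1 RW=1 US=1 PS=0]
  L2: frame=0x2B idx=6 entry=0x2D007 [P=1 RW=1 US=1 PS=0]
  → PA=0x2DCA9  (3 entries read)
#2 VA=0x641A06DE0 (r,kernel):
  L0: frame=0x1F idx=25 entry=0x2F007 [P=1 RW=1 US=1 PS=0]
  L1: frame=0x2F idx=13 entry=0x31007 [P=1 RW=1 US=1 PS=0]
  L2: frame=0x31 idx=6 entry=0x35007 [P=1 RW=1 US=1 PS=0]
  → PA=0x35DE0  (3 entries read)
#3 VA=0x641A06DE0 (r,kernel):
  TLB hit vpn=0x641A06 → PA=0x35DE0

Access #2 PA: 0x35DE0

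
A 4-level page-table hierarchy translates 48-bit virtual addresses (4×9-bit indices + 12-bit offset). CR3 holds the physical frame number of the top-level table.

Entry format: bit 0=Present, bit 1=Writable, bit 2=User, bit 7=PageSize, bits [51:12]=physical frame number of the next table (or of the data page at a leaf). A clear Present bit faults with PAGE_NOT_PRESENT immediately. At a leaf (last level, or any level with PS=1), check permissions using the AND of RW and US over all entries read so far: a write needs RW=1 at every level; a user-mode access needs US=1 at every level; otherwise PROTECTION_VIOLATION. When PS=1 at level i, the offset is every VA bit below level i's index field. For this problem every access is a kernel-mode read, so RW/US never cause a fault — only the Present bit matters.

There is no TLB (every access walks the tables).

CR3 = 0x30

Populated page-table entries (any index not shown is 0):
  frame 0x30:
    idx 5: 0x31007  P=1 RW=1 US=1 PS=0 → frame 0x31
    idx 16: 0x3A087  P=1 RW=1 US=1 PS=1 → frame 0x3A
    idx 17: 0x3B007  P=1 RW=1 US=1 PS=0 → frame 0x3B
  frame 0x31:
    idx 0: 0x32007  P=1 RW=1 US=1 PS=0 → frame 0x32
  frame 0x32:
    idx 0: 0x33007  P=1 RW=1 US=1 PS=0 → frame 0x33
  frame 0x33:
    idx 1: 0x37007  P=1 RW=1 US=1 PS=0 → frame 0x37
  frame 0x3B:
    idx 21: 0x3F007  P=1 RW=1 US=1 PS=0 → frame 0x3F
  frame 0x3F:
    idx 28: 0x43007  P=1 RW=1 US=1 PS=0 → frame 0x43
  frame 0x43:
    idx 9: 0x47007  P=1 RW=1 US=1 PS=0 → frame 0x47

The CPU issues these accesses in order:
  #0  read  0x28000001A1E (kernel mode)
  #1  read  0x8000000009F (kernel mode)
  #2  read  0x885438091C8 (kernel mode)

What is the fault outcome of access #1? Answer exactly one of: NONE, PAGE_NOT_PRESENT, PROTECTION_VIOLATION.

Walk each access:
#0 VA=0x28000001A1E (r,kernel):
  L0: frame=0x30 idx=5 entry=0x31007 [P=1 RW=1 US=1 PS=0]
  L1: frame=0x31 idx=0 entry=0x32007 [P=1 RW=1 US=1 PS=0]
  L2: frame=0x32 idx=0 entry=0x33007 [P=1 RW=1 US=1 PS=0]
  L3: frame=0x33 idx=1 entry=0x37007 [P=1 RW=1 US=1 PS=0]
  → PA=0x37A1E  (4 entries read)
#1 VA=0x8000000009F (r,kernel):
  L0: frame=0x30 idx=16 entry=0x3A087 [P=1 RW=1 US=1 PS=1]
  → PA=0x3A09F (huge @L0)  (1 entries read)
#2 VA=0x885438091C8 (r,kernel):
  L0: frame=0x30 idx=17 entry=0x3B007 [P=1 RW=1 US=1 PS=0]
  L1: frame=0x3B idx=21 entry=0x3F007 [P=1 RW=1 US=1 PS=0]
  L2: frame=0x3F idx=28 entry=0x43007 [P=1 RW=1 US=1 PS=0]
  L3: frame=0x43 idx=9 entry=0x47007 [P=1 RW=1 US=1 PS=0]
  → PA=0x471C8  (4 entries read)

Access #1 fault: NONE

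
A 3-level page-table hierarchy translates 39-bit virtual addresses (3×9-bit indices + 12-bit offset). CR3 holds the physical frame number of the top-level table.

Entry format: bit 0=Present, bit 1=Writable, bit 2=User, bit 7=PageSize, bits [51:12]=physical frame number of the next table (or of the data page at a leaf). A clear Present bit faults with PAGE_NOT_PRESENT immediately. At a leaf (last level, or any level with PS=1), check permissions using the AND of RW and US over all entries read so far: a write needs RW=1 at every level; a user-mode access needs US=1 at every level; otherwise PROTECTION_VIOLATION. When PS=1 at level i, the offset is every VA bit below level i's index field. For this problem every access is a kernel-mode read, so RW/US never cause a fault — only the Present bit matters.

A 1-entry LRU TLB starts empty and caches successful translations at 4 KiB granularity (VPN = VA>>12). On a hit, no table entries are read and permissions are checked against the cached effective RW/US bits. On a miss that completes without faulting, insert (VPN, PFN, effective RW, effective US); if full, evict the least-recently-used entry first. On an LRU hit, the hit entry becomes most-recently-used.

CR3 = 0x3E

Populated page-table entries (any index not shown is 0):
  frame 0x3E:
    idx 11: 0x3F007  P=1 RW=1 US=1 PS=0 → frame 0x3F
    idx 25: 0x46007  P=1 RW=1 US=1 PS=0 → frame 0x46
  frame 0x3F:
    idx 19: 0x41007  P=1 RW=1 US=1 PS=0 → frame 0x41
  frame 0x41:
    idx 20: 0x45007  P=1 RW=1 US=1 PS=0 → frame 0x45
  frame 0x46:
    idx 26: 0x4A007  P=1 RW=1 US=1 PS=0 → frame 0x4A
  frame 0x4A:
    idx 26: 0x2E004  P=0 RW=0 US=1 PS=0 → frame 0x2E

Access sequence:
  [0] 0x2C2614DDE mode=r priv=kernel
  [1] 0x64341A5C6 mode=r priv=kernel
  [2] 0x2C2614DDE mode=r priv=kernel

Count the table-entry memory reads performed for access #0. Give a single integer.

Per-access translation:
#0 VA=0x2C2614DDE (r,kernel):
  L0 @0x3E[11] → 0x3F007  P=1,RW=1,US=1,PS=0
  L1 @0x3F[19] → 0x41007  P=1,RW=1,US=1,PS=0
  L2 @0x41[20] → 0x45007  P=1,RW=1,US=1,PS=0
  → PA=0x45DDE  (3 entries read)
#1 VA=0x64341A5C6 (r,kernel):
  L0 @0x3E[25] → 0x46007  P=1,RW=1,US=1,PS=0
  L1 @0x46[26] → 0x4A007  P=1,RW=1,US=1,PS=0
  L2 @0x4A[26] → 0x2E004  P=0,RW=0,US=1,PS=0
  ⇒ fault: PAGE_NOT_PRESENT  — 3 lookups
#2 VA=0x2C2614DDE (r,kernel):
  TLB hit vpn=0x2C2614 → PA=0x45DDE

Entries read for #0: 3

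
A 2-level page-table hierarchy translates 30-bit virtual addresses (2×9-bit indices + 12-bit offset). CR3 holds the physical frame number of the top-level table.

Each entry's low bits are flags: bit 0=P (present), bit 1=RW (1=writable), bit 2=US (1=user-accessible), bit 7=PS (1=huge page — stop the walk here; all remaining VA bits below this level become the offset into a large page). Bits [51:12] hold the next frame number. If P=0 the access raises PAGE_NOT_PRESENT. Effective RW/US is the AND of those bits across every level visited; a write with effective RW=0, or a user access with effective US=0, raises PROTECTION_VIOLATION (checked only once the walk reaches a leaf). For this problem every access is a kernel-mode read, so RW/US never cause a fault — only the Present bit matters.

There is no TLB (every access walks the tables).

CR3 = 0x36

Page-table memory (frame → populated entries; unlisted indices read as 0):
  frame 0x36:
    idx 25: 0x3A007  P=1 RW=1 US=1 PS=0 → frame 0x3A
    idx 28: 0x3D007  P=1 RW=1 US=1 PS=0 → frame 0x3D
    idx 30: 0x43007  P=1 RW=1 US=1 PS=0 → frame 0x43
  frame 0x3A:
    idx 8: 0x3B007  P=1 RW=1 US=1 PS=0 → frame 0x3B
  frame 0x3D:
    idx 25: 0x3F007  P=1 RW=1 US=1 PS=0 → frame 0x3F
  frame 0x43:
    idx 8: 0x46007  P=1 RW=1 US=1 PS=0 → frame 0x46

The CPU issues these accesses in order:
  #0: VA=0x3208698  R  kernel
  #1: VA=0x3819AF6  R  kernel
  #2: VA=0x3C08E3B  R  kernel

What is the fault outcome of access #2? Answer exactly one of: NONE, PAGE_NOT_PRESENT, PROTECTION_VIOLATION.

Trace:
#0 VA=0x3208698 (r,kernel):
  [0] read 0x36 idx=25: raw=0x3A007 flags P=1 W=1 U=1 S=0
  [1] read 0x3A idx=8: raw=0x3B007 flags P=1 W=1 U=1 S=0
  → PA=0x3B698  (2 entries read)
#1 VA=0x3819AF6 (r,kernel):
  [0] read 0x36 idx=28: raw=0x3D007 flags P=1 W=1 U=1 S=0
  [1] read 0x3D idx=25: raw=0x3F007 flags P=1 W=1 U=1 S=0
  → PA=0x3FAF6  (2 entries read)
#2 VA=0x3C08E3B (r,kernel):
  [0] read 0x36 idx=30: raw=0x43007 flags P=1 W=1 U=1 S=0
  [1] read 0x43 idx=8: raw=0x46007 flags P=1 W=1 U=1 S=0
  → PA=0x46E3B  (2 entries read)

Access #2 fault: NONE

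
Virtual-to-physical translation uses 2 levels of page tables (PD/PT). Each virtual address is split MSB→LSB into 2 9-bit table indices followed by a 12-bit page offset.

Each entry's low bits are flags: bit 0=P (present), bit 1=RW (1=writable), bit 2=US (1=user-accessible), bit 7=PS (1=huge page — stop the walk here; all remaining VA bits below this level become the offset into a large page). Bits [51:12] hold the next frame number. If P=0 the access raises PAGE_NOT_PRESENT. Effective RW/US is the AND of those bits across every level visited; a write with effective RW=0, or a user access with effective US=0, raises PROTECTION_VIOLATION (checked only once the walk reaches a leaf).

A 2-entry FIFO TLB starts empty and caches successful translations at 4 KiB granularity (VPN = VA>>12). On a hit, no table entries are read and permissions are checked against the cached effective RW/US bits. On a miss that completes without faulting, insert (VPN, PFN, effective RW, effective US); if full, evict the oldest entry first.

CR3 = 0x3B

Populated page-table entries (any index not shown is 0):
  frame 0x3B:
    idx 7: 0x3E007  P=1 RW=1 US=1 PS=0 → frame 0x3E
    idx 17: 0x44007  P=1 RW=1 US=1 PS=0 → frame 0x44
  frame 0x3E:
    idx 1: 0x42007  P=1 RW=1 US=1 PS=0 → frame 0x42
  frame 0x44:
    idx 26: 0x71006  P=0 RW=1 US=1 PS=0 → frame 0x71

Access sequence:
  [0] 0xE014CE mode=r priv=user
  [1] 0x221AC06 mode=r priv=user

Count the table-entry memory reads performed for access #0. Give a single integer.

Per-access translation:
#0 VA=0xE014CE (r,user):
  [0] read 0x3B idx=7: raw=0x3E007 flags P=1 W=1 U=1 S=0
  [1] read 0x3E idx=1: raw=0x42007 flags P=1 W=1 U=1 S=0
  ✓ 0x424CE  — 2 lookups
#1 VA=0x221AC06 (r,user):
  [0] read 0x3B idx=17: raw=0x44007 flags P=1 W=1 U=1 S=0
  [1] read 0x44 idx=26: raw=0x71006 flags P=0 W=1 U=1 S=0
  ⇒ fault: PAGE_NOT_PRESENT  — 2 lookups

Entries read for #0: 2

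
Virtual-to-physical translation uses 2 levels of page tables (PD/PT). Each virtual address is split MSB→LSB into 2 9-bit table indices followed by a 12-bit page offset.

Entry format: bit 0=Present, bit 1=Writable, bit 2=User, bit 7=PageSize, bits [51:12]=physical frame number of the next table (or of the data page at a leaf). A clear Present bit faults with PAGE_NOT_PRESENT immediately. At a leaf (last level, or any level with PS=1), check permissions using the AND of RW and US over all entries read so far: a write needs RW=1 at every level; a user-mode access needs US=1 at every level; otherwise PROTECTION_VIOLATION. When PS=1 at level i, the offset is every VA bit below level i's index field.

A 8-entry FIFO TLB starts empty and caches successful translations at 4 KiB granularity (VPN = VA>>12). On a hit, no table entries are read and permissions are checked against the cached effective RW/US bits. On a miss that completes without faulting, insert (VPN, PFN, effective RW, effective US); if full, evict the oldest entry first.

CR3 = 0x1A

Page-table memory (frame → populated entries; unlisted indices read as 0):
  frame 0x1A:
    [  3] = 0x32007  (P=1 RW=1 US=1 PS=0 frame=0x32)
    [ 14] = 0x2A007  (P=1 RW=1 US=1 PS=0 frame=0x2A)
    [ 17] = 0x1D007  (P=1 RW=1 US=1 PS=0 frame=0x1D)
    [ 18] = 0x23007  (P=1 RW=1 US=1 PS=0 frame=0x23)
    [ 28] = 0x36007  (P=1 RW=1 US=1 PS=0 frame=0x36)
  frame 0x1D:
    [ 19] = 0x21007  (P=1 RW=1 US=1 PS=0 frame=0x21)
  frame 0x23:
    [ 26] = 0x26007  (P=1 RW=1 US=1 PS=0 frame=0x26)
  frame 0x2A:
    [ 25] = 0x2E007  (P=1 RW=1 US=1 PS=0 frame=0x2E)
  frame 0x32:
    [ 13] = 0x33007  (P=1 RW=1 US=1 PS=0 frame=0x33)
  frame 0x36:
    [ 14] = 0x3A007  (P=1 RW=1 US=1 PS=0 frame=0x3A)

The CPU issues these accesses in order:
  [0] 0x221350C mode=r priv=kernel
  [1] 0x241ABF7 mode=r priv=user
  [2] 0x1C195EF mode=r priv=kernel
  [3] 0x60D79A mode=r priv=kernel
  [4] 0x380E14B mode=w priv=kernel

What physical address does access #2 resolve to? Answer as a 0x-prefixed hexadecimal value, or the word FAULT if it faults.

Trace:
#0 VA=0x221350C (r,kernel):
  L0: frame=0x1A idx=17 entry=0x1D007 [P=1 RW=1 US=1 PS=0]
  L1: frame=0x1D idx=19 entry=0x21007 [P=1 RW=1 US=1 PS=0]
  ✓ 0x2150C  — 2 lookups
#1 VA=0x241ABF7 (r,user):
  L0: frame=0x1A idx=18 entry=0x23007 [P=1 RW=1 US=1 PS=0]
  L1: frame=0x23 idx=26 entry=0x26007 [P=1 RW=1 US=1 PS=0]
  ✓ 0x26BF7  — 2 lookups
#2 VA=0x1C195EF (r,kernel):
  L0: frame=0x1A idx=14 entry=0x2A007 [P=1 RW=1 US=1 PS=0]
  L1: frame=0x2A idx=25 entry=0x2E007 [P=1 RW=1 US=1 PS=0]
  ✓ 0x2E5EF  — 2 lookups
#3 VA=0x60D79A (r,kernel):
  L0: frame=0x1A idx=3 entry=0x32007 [P=1 RW=1 US=1 PS=0]
  L1: frame=0x32 idx=13 entry=0x33007 [P=1 RW=1 US=1 PS=0]
  ✓ 0x3379A  — 2 lookups
#4 VA=0x380E14B (w,kernel):
  L0: frame=0x1A idx=28 entry=0x36007 [P=1 RW=1 US=1 PS=0]
  L1: frame=0x36 idx=14 entry=0x3A007 [P=1 RW=1 US=1 PS=0]
  ✓ 0x3A14B  — 2 lookups

Access #2 PA: 0x2E5EF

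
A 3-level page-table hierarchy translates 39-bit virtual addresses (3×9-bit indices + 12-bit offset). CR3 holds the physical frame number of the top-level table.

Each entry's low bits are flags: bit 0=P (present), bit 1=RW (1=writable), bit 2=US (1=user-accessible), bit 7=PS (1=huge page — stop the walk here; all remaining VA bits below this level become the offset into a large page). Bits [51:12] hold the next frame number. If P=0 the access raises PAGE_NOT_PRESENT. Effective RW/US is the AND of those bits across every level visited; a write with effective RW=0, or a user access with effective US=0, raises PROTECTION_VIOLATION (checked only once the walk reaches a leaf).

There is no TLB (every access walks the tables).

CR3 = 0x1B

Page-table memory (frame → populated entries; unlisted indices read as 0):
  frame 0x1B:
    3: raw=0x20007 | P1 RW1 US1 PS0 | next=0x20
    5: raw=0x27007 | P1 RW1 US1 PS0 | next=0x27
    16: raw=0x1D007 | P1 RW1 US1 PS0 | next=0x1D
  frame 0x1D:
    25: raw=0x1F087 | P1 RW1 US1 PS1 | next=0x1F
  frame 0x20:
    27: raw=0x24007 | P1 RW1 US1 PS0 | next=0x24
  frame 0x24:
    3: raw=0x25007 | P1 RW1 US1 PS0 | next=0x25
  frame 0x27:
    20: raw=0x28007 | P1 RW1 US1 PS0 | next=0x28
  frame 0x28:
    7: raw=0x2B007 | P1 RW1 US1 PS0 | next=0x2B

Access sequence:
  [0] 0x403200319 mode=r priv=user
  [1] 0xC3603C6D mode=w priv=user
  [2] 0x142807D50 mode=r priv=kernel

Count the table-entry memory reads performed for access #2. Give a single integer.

Walk each access:
#0 VA=0x403200319 (r,user):
  [0] read 0x1B idx=16: raw=0x1D007 flags P=1 W=1 U=1 S=0
  [1] read 0x1D idx=25: raw=0x1F087 flags P=1 W=1 U=1 S=1
  → PA=0x1F319 (huge @L1)  (2 entries read)
#1 VA=0xC3603C6D (w,user):
  [0] read 0x1B idx=3: raw=0x20007 flags P=1 W=1 U=1 S=0
  [1] read 0x20 idx=27: raw=0x24007 flags P=1 W=1 U=1 S=0
  [2] read 0x24 idx=3: raw=0x25007 flags P=1 W=1 U=1 S=0
  → PA=0x25C6D  (3 entries read)
#2 VA=0x142807D50 (r,kernel):
  [0] read 0x1B idx=5: raw=0x27007 flags P=1 W=1 U=1 S=0
  [1] read 0x27 idx=20: raw=0x28007 flags P=1 W=1 U=1 S=0
  [2] read 0x28 idx=7: raw=0x2B007 flags P=1 W=1 U=1 S=0
  → PA=0x2BD50  (3 entries read)

Entries read for #2: 3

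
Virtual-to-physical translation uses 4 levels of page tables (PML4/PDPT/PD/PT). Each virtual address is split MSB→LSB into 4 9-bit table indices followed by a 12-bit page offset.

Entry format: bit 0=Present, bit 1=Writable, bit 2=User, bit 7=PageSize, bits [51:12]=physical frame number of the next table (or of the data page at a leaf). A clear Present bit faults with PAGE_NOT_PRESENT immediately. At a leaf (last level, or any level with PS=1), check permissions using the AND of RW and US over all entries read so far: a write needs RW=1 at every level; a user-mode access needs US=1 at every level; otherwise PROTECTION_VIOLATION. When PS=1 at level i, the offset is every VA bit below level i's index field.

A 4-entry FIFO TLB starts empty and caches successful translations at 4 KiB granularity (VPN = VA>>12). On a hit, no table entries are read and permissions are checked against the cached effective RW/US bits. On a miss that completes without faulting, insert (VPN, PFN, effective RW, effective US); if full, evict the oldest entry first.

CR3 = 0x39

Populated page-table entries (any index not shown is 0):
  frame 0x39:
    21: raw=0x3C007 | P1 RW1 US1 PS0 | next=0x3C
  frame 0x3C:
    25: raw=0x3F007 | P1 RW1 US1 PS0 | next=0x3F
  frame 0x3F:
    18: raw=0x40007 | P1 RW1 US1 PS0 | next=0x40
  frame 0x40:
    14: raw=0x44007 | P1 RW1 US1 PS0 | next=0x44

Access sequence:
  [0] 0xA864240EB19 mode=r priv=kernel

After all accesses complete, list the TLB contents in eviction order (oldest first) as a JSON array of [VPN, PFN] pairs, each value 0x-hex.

Walk each access:
#0 VA=0xA864240EB19 (r,kernel):
  [0] read 0x39 idx=21: raw=0x3C007 flags P=1 W=1 U=1 S=0
  [1] read 0x3C idx=25: raw=0x3F007 flags P=1 W=1 U=1 S=0
  [2] read 0x3F idx=18: raw=0x40007 flags P=1 W=1 U=1 S=0
  [3] read 0x40 idx=14: raw=0x44007 flags P=1 W=1 U=1 S=0
  ✓ 0x44B19  — 4 lookups

TLB: [["0xA864240E", "0x44"]]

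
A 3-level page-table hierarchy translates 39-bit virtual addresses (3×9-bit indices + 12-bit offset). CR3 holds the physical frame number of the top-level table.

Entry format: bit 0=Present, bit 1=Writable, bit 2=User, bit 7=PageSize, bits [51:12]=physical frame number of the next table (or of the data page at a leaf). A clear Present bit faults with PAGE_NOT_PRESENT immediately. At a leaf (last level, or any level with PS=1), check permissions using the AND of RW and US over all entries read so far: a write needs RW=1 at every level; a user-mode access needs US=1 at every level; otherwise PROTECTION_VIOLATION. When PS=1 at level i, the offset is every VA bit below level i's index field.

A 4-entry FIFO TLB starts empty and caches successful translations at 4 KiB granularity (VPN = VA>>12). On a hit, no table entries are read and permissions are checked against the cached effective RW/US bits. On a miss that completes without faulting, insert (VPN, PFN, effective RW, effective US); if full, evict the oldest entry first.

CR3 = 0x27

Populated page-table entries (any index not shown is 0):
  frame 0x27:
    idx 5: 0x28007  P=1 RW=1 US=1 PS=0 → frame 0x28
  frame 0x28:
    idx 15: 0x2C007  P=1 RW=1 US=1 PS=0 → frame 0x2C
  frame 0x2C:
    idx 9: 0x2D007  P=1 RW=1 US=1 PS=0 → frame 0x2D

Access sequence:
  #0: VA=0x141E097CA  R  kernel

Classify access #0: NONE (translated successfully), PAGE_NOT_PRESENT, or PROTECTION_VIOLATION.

Trace:
#0 VA=0x141E097CA (r,kernel):
  L0 @0x27[5] → 0x28007  P=1,RW=1,US=1,PS=0
  L1 @0x28[15] → 0x2C007  P=1,RW=1,US=1,PS=0
  L2 @0x2C[9] → 0x2D007  P=1,RW=1,US=1,PS=0
  ⇒ phys 0x2D7CA  [3 reads]

Access #0 fault: NONE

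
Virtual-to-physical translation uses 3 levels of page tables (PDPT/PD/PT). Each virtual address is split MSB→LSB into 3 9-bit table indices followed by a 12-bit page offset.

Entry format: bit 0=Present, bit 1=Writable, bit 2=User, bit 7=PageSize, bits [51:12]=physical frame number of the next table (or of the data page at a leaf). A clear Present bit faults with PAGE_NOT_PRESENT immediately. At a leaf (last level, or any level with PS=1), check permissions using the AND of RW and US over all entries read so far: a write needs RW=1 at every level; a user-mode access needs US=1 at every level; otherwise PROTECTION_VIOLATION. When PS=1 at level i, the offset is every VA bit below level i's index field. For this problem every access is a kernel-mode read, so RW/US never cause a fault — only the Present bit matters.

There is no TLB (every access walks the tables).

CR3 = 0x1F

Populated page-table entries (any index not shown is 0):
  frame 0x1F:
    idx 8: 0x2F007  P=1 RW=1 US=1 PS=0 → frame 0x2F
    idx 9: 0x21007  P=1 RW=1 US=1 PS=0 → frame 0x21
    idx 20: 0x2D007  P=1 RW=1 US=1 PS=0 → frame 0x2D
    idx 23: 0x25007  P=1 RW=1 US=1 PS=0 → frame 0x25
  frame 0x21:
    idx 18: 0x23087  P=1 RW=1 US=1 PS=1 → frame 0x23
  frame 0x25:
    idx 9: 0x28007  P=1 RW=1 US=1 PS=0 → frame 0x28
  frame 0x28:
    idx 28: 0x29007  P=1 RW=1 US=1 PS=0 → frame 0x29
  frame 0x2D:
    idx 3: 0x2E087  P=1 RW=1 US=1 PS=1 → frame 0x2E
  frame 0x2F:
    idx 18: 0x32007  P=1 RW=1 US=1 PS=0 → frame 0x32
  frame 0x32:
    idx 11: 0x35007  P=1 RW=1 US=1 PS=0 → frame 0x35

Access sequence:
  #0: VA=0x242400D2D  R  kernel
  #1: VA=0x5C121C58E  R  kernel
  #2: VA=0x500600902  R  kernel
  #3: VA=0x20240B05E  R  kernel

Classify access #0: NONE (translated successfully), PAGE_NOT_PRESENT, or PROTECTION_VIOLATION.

Per-access translation:
#0 VA=0x242400D2D (r,kernel):
  L0 @0x1F[9] → 0x21007  P=1,RW=1,US=1,PS=0
  L1 @0x21[18] → 0x23087  P=1,RW=1,US=1,PS=1
  ✓ 0x23D2D (huge @L1)  — 2 lookups
#1 VA=0x5C121C58E (r,kernel):
  L0 @0x1F[23] → 0x25007  P=1,RW=1,US=1,PS=0
  L1 @0x25[9] → 0x28007  P=1,RW=1,US=1,PS=0
  L2 @0x28[28] → 0x29007  P=1,RW=1,US=1,PS=0
  ✓ 0x2958E  — 3 lookups
#2 VA=0x500600902 (r,kernel):
  L0 @0x1F[20] → 0x2D007  P=1,RW=1,US=1,PS=0
  L1 @0x2D[3] → 0x2E087  P=1,RW=1,US=1,PS=1
  ✓ 0x2E902 (huge @L1)  — 2 lookups
#3 VA=0x20240B05E (r,kernel):
  L0 @0x1F[8] → 0x2F007  P=1,RW=1,US=1,PS=0
  L1 @0x2F[18] → 0x32007  P=1,RW=1,US=1,PS=0
  L2 @0x32[11] → 0x35007  P=1,RW=1,US=1,PS=0
  ✓ 0x3505E  — 3 lookups

Access #0 fault: NONE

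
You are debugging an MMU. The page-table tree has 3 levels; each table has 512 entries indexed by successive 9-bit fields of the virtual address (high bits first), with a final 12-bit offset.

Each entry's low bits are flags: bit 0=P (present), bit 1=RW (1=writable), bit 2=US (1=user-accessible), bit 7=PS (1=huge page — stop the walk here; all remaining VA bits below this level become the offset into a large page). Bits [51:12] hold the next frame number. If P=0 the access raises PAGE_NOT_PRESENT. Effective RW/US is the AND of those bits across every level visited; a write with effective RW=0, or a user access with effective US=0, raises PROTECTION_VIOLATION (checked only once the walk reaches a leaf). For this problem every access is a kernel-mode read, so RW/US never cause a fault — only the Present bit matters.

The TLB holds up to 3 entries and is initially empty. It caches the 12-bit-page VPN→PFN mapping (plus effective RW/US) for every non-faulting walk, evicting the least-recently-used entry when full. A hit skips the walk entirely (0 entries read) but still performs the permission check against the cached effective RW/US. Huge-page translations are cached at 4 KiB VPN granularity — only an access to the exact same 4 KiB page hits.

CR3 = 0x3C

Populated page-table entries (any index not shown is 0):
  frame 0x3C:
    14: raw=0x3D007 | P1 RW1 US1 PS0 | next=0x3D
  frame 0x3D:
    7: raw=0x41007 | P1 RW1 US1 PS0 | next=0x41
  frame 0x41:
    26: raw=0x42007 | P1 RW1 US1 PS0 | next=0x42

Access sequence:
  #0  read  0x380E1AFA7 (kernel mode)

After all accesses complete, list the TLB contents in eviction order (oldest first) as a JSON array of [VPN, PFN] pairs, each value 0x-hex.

Trace:
#0 VA=0x380E1AFA7 (r,kernel):
  L0: frame=0x3C idx=14 entry=0x3D007 [P=1 RW=1 US=1 PS=0]
  L1: frame=0x3D idx=7 entry=0x41007 [P=1 RW=1 US=1 PS=0]
  L2: frame=0x41 idx=26 entry=0x42007 [P=1 RW=1 US=1 PS=0]
  ⇒ phys 0x42FA7  [3 reads]

TLB: [["0x380E1A", "0x42"]]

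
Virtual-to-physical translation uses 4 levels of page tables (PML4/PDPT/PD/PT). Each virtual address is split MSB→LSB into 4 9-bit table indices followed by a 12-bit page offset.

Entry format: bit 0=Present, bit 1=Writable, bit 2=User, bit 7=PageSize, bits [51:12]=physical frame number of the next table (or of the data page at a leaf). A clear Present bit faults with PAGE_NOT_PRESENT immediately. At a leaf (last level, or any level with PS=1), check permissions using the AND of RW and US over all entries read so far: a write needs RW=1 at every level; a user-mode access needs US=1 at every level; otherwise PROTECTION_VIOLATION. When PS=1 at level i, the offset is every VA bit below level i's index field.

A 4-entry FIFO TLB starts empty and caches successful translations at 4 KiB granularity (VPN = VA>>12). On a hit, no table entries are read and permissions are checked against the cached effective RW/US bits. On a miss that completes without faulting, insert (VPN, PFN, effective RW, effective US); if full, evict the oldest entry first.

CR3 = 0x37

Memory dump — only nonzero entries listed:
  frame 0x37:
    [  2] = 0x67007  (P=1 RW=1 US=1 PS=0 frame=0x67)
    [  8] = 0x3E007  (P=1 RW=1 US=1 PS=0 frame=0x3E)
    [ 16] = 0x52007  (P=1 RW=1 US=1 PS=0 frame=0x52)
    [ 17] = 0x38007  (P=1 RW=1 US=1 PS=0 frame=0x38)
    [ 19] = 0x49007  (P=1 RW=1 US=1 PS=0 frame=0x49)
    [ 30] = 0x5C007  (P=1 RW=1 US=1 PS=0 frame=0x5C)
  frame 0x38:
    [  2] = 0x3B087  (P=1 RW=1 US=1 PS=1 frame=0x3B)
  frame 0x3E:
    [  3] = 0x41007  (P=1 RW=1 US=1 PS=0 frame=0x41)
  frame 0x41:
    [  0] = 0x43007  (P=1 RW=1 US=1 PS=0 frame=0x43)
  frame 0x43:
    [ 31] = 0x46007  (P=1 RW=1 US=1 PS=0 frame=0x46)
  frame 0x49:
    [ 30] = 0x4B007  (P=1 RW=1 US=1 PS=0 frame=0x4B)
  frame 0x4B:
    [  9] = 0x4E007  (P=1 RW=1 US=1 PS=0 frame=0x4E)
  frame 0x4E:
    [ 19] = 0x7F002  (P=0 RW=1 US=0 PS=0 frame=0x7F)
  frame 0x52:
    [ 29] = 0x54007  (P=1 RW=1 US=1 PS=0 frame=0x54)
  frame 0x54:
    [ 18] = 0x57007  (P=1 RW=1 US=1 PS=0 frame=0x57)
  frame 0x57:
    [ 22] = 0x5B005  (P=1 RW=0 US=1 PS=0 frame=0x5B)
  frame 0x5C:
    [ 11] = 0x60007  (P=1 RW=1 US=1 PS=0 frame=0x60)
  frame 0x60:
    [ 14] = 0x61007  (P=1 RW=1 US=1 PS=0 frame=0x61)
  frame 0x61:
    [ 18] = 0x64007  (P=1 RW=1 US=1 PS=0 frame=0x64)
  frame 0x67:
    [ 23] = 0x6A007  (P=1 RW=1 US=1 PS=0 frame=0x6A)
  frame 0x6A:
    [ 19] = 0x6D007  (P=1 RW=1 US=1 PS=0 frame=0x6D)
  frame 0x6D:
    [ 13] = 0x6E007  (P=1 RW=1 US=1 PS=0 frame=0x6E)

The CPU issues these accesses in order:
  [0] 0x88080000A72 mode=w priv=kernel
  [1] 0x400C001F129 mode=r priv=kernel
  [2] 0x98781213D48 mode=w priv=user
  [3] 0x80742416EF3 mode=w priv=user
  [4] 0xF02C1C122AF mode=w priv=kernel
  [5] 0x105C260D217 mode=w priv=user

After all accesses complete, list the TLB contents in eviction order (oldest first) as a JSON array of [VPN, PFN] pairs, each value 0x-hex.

Walk each access:
#0 VA=0x88080000A72 (w,kernel):
  L0 @0x37[17] → 0x38007  P=1,RW=1,US=1,PS=0
  L1 @0x38[2] → 0x3B087  P=1,RW=1,US=1,PS=1
  ✓ 0x3BA72 (huge @L1)  — 2 lookups
#1 VA=0x400C001F129 (r,kernel):
  L0 @0x37[8] → 0x3E007  P=1,RW=1,US=1,PS=0
  L1 @0x3E[3] → 0x41007  P=1,RW=1,US=1,PS=0
  L2 @0x41[0] → 0x43007  P=1,RW=1,US=1,PS=0
  L3 @0x43[31] → 0x46007  P=1,RW=1,US=1,PS=0
  ✓ 0x46129  — 4 lookups
#2 VA=0x98781213D48 (w,user):
  L0 @0x37[19] → 0x49007  P=1,RW=1,US=1,PS=0
  L1 @0x49[30] → 0x4B007  P=1,RW=1,US=1,PS=0
  L2 @0x4B[9] → 0x4E007  P=1,RW=1,US=1,PS=0
  L3 @0x4E[19] → 0x7F002  P=0,RW=1,US=0,PS=0
  → PAGE_NOT_PRESENT  (4 entries read)
#3 VA=0x80742416EF3 (w,user):
  L0 @0x37[16] → 0x52007  P=1,RW=1,US=1,PS=0
  L1 @0x52[29] → 0x54007  P=1,RW=1,US=1,PS=0
  L2 @0x54[18] → 0x57007  P=1,RW=1,US=1,PS=0
  L3 @0x57[22] → 0x5B005  P=1,RW=0,US=1,PS=0
  → PROTECTION_VIOLATION  (4 entries read)
#4 VA=0xF02C1C122AF (w,kernel):
  L0 @0x37[30] → 0x5C007  P=1,RW=1,US=1,PS=0
  L1 @0x5C[11] → 0x60007  P=1,RW=1,US=1,PS=0
  L2 @0x60[14] → 0x61007  P=1,RW=1,US=1,PS=0
  L3 @0x61[18] → 0x64007  P=1,RW=1,US=1,PS=0
  ✓ 0x642AF  — 4 lookups
#5 VA=0x105C260D217 (w,user):
  L0 @0x37[2] → 0x67007  P=1,RW=1,US=1,PS=0
  L1 @0x67[23] → 0x6A007  P=1,RW=1,US=1,PS=0
  L2 @0x6A[19] → 0x6D007  P=1,RW=1,US=1,PS=0
  L3 @0x6D[13] → 0x6E007  P=1,RW=1,US=1,PS=0
  ✓ 0x6E217  — 4 lookups

TLB: [["0x88080000", "0x3B"], ["0x400C001F", "0x46"], ["0xF02C1C12", "0x64"], ["0x105C260D", "0x6E"]]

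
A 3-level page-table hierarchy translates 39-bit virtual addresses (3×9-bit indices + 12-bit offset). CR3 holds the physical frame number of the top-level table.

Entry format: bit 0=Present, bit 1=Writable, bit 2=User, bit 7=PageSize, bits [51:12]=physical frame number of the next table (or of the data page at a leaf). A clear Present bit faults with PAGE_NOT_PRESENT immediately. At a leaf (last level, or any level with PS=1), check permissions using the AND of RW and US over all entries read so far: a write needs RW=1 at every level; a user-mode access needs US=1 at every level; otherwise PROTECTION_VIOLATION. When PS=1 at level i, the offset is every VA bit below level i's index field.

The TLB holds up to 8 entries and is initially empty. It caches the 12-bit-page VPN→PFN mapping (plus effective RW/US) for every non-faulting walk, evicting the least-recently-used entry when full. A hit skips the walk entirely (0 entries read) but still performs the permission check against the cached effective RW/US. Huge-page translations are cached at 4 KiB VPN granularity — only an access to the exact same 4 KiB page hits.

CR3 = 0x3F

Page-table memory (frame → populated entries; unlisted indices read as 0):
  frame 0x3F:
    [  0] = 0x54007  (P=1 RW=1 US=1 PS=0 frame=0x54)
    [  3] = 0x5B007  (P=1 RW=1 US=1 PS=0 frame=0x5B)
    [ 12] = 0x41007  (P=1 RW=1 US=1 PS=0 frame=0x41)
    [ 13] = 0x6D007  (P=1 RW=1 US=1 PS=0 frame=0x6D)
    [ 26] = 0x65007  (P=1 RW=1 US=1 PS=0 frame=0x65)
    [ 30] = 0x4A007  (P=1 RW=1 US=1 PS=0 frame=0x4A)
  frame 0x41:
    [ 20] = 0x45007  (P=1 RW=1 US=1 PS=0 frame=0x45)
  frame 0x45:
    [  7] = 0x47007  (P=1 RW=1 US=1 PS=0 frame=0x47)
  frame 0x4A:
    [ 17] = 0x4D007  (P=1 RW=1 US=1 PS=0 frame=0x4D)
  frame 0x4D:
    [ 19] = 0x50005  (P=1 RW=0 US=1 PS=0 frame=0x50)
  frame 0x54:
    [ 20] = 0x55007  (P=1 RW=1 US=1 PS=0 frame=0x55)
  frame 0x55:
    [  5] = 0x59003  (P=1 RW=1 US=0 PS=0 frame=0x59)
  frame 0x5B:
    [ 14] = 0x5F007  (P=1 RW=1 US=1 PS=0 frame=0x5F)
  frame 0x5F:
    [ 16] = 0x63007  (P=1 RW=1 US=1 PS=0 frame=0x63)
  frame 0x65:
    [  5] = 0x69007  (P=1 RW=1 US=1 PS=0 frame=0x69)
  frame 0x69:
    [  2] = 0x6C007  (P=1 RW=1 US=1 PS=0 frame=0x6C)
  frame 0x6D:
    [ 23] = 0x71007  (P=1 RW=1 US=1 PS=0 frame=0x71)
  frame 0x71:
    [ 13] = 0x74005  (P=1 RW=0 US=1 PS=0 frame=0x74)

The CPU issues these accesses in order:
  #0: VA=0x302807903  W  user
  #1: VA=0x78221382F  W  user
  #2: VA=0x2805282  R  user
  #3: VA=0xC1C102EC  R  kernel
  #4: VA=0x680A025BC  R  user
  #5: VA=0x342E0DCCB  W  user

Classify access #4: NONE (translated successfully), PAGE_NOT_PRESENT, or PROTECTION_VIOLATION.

Trace:
#0 VA=0x302807903 (w,user):
  L0: frame=0x3F idx=12 entry=0x41007 [P=1 RW=1 US=1 PS=0]
  L1: frame=0x41 idx=20 entry=0x45007 [P=1 RW=1 US=1 PS=0]
  L2: frame=0x45 idx=7 entry=0x47007 [P=1 RW=1 US=1 PS=0]
  ⇒ phys 0x47903  [3 reads]
#1 VA=0x78221382F (w,user):
  L0: frame=0x3F idx=30 entry=0x4A007 [P=1 RW=1 US=1 PS=0]
  L1: frame=0x4A idx=17 entry=0x4D007 [P=1 RW=1 US=1 PS=0]
  L2: frame=0x4D idx=19 entry=0x50005 [P=1 RW=0 US=1 PS=0]
  ✗ PROTECTION_VIOLATION  [3 reads]
#2 VA=0x2805282 (r,user):
  L0: frame=0x3F idx=0 entry=0x54007 [P=1 RW=1 US=1 PS=0]
  L1: frame=0x54 idx=20 entry=0x55007 [P=1 RW=1 US=1 PS=0]
  L2: frame=0x55 idx=5 entry=0x59003 [P=1 RW=1 US=0 PS=0]
  ✗ PROTECTION_VIOLATION  [3 reads]
#3 VA=0xC1C102EC (r,kernel):
  L0: frame=0x3F idx=3 entry=0x5B007 [P=1 RW=1 US=1 PS=0]
  L1: frame=0x5B idx=14 entry=0x5F007 [P=1 RW=1 US=1 PS=0]
  L2: frame=0x5F idx=16 entry=0x63007 [P=1 RW=1 US=1 PS=0]
  ⇒ phys 0x632EC  [3 reads]
#4 VA=0x680A025BC (r,user):
  L0: frame=0x3F idx=26 entry=0x65007 [P=1 RW=1 US=1 PS=0]
  L1: frame=0x65 idx=5 entry=0x69007 [P=1 RW=1 US=1 PS=0]
  L2: frame=0x69 idx=2 entry=0x6C007 [P=1 RW=1 US=1 PS=0]
  ⇒ phys 0x6C5BC  [3 reads]
#5 VA=0x342E0DCCB (w,user):
  L0: frame=0x3F idx=13 entry=0x6D007 [P=1 RW=1 US=1 PS=0]
  L1: frame=0x6D idx=23 entry=0x71007 [P=1 RW=1 US=1 PS=0]
  L2: frame=0x71 idx=13 entry=0x74005 [P=1 RW=0 US=1 PS=0]
  ✗ PROTECTION_VIOLATION  [3 reads]

Access #4 fault: NONE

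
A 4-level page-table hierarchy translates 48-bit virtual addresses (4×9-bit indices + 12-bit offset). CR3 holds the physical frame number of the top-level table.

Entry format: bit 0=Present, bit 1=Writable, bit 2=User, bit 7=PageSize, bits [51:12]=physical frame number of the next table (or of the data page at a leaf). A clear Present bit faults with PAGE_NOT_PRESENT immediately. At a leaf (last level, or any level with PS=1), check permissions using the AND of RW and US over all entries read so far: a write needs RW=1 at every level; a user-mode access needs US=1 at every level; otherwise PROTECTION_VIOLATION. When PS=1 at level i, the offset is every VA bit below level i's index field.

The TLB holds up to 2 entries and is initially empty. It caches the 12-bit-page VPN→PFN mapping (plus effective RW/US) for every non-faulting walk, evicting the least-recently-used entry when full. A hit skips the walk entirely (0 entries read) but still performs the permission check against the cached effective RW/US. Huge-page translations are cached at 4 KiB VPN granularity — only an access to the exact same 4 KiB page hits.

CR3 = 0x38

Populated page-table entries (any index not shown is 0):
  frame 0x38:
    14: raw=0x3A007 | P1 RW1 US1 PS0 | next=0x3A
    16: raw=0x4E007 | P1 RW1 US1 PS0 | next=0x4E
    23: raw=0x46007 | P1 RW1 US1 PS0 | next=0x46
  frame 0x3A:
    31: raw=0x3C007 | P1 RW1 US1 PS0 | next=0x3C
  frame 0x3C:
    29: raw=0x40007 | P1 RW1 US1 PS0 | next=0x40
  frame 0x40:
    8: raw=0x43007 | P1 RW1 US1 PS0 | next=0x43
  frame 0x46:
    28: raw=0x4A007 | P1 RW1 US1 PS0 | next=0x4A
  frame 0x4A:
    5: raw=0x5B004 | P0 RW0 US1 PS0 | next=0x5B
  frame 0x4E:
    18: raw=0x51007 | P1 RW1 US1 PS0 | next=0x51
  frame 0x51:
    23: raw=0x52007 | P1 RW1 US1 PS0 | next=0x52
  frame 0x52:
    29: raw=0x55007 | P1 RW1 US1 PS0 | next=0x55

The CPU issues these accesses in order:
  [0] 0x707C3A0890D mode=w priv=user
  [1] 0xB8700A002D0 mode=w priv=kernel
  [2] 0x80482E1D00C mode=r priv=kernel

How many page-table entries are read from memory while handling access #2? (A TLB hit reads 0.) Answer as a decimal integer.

Walk each access:
#0 VA=0x707C3A0890D (w,user):
  [0] read 0x38 idx=14: raw=0x3A007 flags P=1 W=1 U=1 S=0
  [1] read 0x3A idx=31: raw=0x3C007 flags P=1 W=1 U=1 S=0
  [2] read 0x3C idx=29: raw=0x40007 flags P=1 W=1 U=1 S=0
  [3] read 0x40 idx=8: raw=0x43007 flags P=1 W=1 U=1 S=0
  ✓ 0x4390D  — 4 lookups
#1 VA=0xB8700A002D0 (w,kernel):
  [0] read 0x38 idx=23: raw=0x46007 flags P=1 W=1 U=1 S=0
  [1] read 0x46 idx=28: raw=0x4A007 flags P=1 W=1 U=1 S=0
  [2] read 0x4A idx=5: raw=0x5B004 flags P=0 W=0 U=1 S=0
  ⇒ fault: PAGE_NOT_PRESENT  — 3 lookups
#2 VA=0x80482E1D00C (r,kernel):
  [0] read 0x38 idx=16: raw=0x4E007 flags P=1 W=1 U=1 S=0
  [1] read 0x4E idx=18: raw=0x51007 flags P=1 W=1 U=1 S=0
  [2] read 0x51 idx=23: raw=0x52007 flags P=1 W=1 U=1 S=0
  [3] read 0x52 idx=29: raw=0x55007 flags P=1 W=1 U=1 S=0
  ✓ 0x5500C  — 4 lookups

Entries read for #2: 4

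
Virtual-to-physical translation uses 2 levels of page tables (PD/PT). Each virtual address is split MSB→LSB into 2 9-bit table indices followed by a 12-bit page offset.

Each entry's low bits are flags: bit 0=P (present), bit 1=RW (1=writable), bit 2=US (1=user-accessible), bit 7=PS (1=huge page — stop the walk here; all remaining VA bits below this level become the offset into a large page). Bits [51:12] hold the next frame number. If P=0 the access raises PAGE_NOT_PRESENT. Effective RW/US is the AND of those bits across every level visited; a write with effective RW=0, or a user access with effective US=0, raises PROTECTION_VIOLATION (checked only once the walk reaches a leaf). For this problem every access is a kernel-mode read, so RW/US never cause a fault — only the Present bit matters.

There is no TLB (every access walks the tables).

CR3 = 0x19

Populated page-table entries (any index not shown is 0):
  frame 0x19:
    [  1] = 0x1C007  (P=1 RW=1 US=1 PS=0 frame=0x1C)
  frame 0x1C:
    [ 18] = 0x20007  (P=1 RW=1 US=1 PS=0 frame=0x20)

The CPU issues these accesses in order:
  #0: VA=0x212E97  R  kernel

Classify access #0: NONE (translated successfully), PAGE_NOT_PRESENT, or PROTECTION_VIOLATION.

Walk each access:
#0 VA=0x212E97 (r,kernel):
  L0: frame=0x19 idx=1 entry=0x1C007 [P=1 RW=1 US=1 PS=0]
  L1: frame=0x1C idx=18 entry=0x20007 [P=1 RW=1 US=1 PS=0]
  ✓ 0x20E97  — 2 lookups

Access #0 fault: NONE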